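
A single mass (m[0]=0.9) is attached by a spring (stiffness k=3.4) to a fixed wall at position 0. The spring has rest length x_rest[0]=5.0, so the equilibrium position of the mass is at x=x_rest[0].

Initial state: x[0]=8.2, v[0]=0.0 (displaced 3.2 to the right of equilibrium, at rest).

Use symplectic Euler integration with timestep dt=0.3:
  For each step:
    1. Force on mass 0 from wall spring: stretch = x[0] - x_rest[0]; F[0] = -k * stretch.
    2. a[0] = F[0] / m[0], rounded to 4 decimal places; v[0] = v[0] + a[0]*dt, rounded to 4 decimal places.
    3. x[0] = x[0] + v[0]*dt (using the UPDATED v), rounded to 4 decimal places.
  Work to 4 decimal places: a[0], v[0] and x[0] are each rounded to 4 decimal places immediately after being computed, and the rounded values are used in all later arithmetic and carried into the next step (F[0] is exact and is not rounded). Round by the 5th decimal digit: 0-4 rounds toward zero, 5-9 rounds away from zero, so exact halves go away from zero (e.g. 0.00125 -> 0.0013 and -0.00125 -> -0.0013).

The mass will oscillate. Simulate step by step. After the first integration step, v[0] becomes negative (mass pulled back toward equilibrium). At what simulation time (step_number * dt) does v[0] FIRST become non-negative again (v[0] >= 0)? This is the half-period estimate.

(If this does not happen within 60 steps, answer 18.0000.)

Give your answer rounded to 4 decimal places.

Answer: 1.8000

Derivation:
Step 0: x=[8.2000] v=[0.0000]
Step 1: x=[7.1120] v=[-3.6267]
Step 2: x=[5.3059] v=[-6.0203]
Step 3: x=[3.3958] v=[-6.3670]
Step 4: x=[2.0311] v=[-4.5489]
Step 5: x=[1.6758] v=[-1.1842]
Step 6: x=[2.4508] v=[2.5832]
First v>=0 after going negative at step 6, time=1.8000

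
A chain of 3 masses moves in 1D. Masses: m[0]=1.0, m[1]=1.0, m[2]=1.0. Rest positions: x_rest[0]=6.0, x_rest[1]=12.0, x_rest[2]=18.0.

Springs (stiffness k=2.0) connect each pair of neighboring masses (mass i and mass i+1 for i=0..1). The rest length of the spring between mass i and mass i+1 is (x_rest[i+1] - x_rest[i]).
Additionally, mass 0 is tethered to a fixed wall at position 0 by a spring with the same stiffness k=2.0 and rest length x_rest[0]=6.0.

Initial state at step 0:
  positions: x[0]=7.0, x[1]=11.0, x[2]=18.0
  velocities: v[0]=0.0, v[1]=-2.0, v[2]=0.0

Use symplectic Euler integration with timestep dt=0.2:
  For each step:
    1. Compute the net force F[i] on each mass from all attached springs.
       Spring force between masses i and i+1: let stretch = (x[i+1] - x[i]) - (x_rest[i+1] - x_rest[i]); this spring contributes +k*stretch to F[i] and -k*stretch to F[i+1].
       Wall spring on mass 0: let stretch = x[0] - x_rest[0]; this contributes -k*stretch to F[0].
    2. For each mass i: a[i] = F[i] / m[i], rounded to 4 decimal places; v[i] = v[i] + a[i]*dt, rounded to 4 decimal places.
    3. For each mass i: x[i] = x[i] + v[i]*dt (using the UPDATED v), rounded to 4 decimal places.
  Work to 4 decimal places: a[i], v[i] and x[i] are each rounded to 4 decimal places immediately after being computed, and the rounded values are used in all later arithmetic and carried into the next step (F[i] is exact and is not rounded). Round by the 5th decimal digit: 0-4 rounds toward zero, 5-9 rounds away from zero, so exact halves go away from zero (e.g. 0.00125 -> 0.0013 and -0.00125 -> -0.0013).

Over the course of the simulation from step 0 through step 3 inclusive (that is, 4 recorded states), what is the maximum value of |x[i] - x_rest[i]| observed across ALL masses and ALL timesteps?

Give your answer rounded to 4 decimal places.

Step 0: x=[7.0000 11.0000 18.0000] v=[0.0000 -2.0000 0.0000]
Step 1: x=[6.7600 10.8400 17.9200] v=[-1.2000 -0.8000 -0.4000]
Step 2: x=[6.3056 10.9200 17.7536] v=[-2.2720 0.4000 -0.8320]
Step 3: x=[5.7159 11.1775 17.5205] v=[-2.9485 1.2877 -1.1654]
Max displacement = 1.1600

Answer: 1.1600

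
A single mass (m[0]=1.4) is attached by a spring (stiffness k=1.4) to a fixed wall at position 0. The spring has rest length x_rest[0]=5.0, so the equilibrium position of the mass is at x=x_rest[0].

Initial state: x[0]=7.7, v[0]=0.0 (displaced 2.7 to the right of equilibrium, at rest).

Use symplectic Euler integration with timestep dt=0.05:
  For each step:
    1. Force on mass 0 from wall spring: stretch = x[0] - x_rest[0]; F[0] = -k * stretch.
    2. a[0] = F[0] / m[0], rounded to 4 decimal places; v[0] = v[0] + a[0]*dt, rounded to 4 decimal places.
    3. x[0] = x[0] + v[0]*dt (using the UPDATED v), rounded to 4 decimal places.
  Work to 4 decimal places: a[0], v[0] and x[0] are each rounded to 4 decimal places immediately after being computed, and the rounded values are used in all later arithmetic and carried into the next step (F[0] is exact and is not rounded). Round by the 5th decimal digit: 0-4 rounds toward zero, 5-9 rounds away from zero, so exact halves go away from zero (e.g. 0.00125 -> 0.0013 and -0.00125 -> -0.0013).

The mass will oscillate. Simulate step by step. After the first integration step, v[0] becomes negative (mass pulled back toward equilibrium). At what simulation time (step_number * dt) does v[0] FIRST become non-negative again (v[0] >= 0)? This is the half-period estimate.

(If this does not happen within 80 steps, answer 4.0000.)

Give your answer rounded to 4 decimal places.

Answer: 3.1500

Derivation:
Step 0: x=[7.7000] v=[0.0000]
Step 1: x=[7.6933] v=[-0.1350]
Step 2: x=[7.6798] v=[-0.2697]
Step 3: x=[7.6596] v=[-0.4037]
Step 4: x=[7.6328] v=[-0.5367]
Step 5: x=[7.5994] v=[-0.6683]
Step 6: x=[7.5595] v=[-0.7983]
Step 7: x=[7.5132] v=[-0.9263]
Step 8: x=[7.4606] v=[-1.0520]
Step 9: x=[7.4019] v=[-1.1750]
Step 10: x=[7.3371] v=[-1.2951]
Step 11: x=[7.2665] v=[-1.4120]
Step 12: x=[7.1902] v=[-1.5253]
Step 13: x=[7.1085] v=[-1.6348]
Step 14: x=[7.0215] v=[-1.7402]
Step 15: x=[6.9294] v=[-1.8413]
Step 16: x=[6.8325] v=[-1.9378]
Step 17: x=[6.7310] v=[-2.0294]
Step 18: x=[6.6252] v=[-2.1160]
Step 19: x=[6.5153] v=[-2.1973]
Step 20: x=[6.4016] v=[-2.2731]
Step 21: x=[6.2844] v=[-2.3432]
Step 22: x=[6.1640] v=[-2.4074]
Step 23: x=[6.0407] v=[-2.4656]
Step 24: x=[5.9148] v=[-2.5176]
Step 25: x=[5.7866] v=[-2.5633]
Step 26: x=[5.6565] v=[-2.6026]
Step 27: x=[5.5247] v=[-2.6354]
Step 28: x=[5.3916] v=[-2.6616]
Step 29: x=[5.2575] v=[-2.6812]
Step 30: x=[5.1228] v=[-2.6941]
Step 31: x=[4.9878] v=[-2.7002]
Step 32: x=[4.8528] v=[-2.6996]
Step 33: x=[4.7182] v=[-2.6922]
Step 34: x=[4.5843] v=[-2.6781]
Step 35: x=[4.4514] v=[-2.6573]
Step 36: x=[4.3199] v=[-2.6299]
Step 37: x=[4.1901] v=[-2.5959]
Step 38: x=[4.0623] v=[-2.5554]
Step 39: x=[3.9369] v=[-2.5085]
Step 40: x=[3.8141] v=[-2.4553]
Step 41: x=[3.6943] v=[-2.3960]
Step 42: x=[3.5778] v=[-2.3307]
Step 43: x=[3.4648] v=[-2.2596]
Step 44: x=[3.3557] v=[-2.1828]
Step 45: x=[3.2507] v=[-2.1006]
Step 46: x=[3.1500] v=[-2.0131]
Step 47: x=[3.0540] v=[-1.9206]
Step 48: x=[2.9628] v=[-1.8233]
Step 49: x=[2.8767] v=[-1.7214]
Step 50: x=[2.7959] v=[-1.6152]
Step 51: x=[2.7207] v=[-1.5050]
Step 52: x=[2.6512] v=[-1.3910]
Step 53: x=[2.5875] v=[-1.2736]
Step 54: x=[2.5299] v=[-1.1530]
Step 55: x=[2.4784] v=[-1.0295]
Step 56: x=[2.4332] v=[-0.9034]
Step 57: x=[2.3944] v=[-0.7751]
Step 58: x=[2.3622] v=[-0.6448]
Step 59: x=[2.3366] v=[-0.5129]
Step 60: x=[2.3176] v=[-0.3797]
Step 61: x=[2.3053] v=[-0.2456]
Step 62: x=[2.2998] v=[-0.1109]
Step 63: x=[2.3010] v=[0.0241]
First v>=0 after going negative at step 63, time=3.1500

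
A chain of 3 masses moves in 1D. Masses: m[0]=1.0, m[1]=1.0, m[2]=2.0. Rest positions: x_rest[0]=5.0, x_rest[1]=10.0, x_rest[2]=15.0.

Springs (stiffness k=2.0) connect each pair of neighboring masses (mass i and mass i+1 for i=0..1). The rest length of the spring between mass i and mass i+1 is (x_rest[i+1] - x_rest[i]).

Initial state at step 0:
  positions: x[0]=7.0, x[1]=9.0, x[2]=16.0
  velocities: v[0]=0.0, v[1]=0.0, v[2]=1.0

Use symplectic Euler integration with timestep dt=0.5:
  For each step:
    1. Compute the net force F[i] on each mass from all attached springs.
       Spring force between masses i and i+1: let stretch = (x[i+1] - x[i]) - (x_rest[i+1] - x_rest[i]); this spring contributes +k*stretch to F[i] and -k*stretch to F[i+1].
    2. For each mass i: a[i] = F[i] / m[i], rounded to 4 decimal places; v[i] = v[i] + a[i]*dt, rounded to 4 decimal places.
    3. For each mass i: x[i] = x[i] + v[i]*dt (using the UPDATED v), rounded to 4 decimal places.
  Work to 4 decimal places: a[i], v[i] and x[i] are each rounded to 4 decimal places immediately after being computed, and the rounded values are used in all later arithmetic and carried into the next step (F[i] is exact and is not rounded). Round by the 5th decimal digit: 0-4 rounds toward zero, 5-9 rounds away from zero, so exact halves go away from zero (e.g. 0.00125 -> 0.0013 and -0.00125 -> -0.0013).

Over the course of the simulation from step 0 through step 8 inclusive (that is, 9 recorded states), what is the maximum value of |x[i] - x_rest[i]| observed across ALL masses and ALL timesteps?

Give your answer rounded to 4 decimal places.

Answer: 4.7934

Derivation:
Step 0: x=[7.0000 9.0000 16.0000] v=[0.0000 0.0000 1.0000]
Step 1: x=[5.5000 11.5000 16.0000] v=[-3.0000 5.0000 0.0000]
Step 2: x=[4.5000 13.2500 16.1250] v=[-2.0000 3.5000 0.2500]
Step 3: x=[5.3750 12.0625 16.7813] v=[1.7500 -2.3750 1.3125]
Step 4: x=[7.0938 9.8907 17.5079] v=[3.4375 -4.3437 1.4531]
Step 5: x=[7.7110 10.1290 17.5802] v=[1.2344 0.4766 0.1445]
Step 6: x=[7.0372 12.8839 17.0397] v=[-1.3476 5.5098 -1.0811]
Step 7: x=[6.7868 14.7934 16.7102] v=[-0.5009 3.8189 -0.6590]
Step 8: x=[8.0397 13.6580 17.1515] v=[2.5057 -2.2709 0.8826]
Max displacement = 4.7934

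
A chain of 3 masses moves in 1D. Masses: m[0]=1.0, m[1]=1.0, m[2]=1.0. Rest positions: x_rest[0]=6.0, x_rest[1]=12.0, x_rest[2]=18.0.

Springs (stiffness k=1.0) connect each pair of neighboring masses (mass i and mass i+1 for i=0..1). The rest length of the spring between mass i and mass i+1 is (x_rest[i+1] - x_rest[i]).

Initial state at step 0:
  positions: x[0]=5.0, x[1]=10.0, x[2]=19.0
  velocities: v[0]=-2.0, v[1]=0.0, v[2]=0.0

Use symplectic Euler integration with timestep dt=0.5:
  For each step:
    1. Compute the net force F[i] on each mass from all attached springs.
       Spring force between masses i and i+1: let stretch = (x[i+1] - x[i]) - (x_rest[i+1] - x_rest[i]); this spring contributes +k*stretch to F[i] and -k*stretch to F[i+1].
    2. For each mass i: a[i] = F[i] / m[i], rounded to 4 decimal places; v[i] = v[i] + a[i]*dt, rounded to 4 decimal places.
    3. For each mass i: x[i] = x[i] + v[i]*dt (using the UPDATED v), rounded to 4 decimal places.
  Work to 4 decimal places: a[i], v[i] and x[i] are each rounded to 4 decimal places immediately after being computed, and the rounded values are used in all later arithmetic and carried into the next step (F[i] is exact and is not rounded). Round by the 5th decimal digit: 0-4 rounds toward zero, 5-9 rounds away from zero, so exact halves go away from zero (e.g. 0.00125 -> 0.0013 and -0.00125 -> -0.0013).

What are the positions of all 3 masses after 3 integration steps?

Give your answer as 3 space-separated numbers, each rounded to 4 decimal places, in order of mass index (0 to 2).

Answer: 2.6719 12.0000 16.3281

Derivation:
Step 0: x=[5.0000 10.0000 19.0000] v=[-2.0000 0.0000 0.0000]
Step 1: x=[3.7500 11.0000 18.2500] v=[-2.5000 2.0000 -1.5000]
Step 2: x=[2.8125 12.0000 17.1875] v=[-1.8750 2.0000 -2.1250]
Step 3: x=[2.6719 12.0000 16.3281] v=[-0.2813 0.0000 -1.7188]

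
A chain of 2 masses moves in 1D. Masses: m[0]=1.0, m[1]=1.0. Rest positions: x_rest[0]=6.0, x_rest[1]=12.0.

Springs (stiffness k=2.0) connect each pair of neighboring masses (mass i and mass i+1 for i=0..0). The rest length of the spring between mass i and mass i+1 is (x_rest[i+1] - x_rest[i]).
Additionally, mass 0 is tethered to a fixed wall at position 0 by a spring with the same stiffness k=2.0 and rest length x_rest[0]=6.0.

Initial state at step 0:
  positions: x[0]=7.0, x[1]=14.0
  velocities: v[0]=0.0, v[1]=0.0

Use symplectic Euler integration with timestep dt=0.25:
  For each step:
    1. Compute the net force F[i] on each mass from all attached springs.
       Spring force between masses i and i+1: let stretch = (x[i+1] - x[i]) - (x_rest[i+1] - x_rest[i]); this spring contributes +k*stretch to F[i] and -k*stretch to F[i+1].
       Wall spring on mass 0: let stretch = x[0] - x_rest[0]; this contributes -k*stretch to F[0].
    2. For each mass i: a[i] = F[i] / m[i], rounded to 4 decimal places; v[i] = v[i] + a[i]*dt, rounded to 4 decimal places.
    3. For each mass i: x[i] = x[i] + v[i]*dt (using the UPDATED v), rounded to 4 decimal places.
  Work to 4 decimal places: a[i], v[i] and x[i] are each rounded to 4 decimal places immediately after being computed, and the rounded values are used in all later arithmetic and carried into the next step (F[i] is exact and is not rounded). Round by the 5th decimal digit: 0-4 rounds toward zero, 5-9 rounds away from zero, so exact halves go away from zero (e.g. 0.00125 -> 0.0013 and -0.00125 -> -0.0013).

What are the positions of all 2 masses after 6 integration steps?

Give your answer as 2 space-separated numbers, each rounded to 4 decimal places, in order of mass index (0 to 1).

Answer: 6.3173 12.1914

Derivation:
Step 0: x=[7.0000 14.0000] v=[0.0000 0.0000]
Step 1: x=[7.0000 13.8750] v=[0.0000 -0.5000]
Step 2: x=[6.9844 13.6406] v=[-0.0625 -0.9375]
Step 3: x=[6.9278 13.3242] v=[-0.2266 -1.2656]
Step 4: x=[6.8047 12.9583] v=[-0.4923 -1.4638]
Step 5: x=[6.6002 12.5732] v=[-0.8179 -1.5406]
Step 6: x=[6.3173 12.1914] v=[-1.1315 -1.5271]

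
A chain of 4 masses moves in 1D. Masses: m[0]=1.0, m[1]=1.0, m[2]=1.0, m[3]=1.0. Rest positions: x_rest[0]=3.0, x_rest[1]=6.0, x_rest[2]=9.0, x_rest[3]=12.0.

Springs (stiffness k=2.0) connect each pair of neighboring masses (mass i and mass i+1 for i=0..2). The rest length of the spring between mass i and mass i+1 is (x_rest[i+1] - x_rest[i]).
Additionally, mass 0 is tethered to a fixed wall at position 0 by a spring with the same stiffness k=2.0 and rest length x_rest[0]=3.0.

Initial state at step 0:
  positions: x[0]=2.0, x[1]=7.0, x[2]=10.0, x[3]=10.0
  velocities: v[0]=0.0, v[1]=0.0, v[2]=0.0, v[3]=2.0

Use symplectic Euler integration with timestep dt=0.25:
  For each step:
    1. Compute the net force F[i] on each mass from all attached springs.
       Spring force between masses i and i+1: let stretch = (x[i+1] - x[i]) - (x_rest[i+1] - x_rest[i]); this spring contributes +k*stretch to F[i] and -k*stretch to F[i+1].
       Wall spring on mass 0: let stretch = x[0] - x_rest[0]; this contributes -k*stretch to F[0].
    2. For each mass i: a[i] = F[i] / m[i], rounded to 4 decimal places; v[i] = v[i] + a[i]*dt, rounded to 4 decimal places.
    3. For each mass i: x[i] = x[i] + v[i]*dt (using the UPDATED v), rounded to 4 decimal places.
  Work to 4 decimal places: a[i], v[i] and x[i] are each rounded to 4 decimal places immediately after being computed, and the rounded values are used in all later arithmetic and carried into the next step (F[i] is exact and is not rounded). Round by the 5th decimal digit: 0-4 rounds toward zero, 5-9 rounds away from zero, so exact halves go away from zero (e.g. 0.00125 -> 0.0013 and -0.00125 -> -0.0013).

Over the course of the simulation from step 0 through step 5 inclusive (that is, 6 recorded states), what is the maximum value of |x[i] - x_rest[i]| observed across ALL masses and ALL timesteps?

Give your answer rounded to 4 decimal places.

Answer: 2.5338

Derivation:
Step 0: x=[2.0000 7.0000 10.0000 10.0000] v=[0.0000 0.0000 0.0000 2.0000]
Step 1: x=[2.3750 6.7500 9.6250 10.8750] v=[1.5000 -1.0000 -1.5000 3.5000]
Step 2: x=[3.0000 6.3125 9.0469 11.9688] v=[2.5000 -1.7500 -2.3125 4.3750]
Step 3: x=[3.6641 5.8027 8.4922 13.0723] v=[2.6563 -2.0391 -2.2188 4.4141]
Step 4: x=[4.1375 5.3618 8.1738 13.9783] v=[1.8936 -1.7637 -1.2735 3.6241]
Step 5: x=[4.2468 5.1193 8.2295 14.5338] v=[0.4370 -0.9699 0.2228 2.2219]
Max displacement = 2.5338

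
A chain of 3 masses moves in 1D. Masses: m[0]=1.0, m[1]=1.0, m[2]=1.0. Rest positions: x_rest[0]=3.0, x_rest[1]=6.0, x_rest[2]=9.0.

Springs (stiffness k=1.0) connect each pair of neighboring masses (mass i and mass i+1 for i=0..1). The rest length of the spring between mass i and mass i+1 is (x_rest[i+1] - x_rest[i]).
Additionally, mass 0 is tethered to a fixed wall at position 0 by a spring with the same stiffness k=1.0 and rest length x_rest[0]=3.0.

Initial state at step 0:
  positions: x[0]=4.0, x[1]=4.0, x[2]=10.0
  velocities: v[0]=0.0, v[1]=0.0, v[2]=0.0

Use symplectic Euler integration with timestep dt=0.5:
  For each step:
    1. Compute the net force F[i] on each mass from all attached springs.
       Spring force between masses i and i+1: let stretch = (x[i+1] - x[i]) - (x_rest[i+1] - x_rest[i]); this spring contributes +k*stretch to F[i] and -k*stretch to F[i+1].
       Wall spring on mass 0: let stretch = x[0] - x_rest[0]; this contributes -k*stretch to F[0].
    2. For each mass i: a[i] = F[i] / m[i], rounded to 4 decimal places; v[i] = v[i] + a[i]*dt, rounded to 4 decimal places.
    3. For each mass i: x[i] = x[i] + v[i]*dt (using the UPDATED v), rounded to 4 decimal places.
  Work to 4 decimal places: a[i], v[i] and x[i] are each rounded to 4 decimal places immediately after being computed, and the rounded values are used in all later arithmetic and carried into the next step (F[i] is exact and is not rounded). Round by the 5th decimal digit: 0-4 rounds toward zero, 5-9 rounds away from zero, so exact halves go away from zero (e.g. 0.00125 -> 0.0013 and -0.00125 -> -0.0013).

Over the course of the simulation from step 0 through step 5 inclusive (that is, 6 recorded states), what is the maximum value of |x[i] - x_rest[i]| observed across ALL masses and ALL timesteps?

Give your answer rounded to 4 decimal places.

Step 0: x=[4.0000 4.0000 10.0000] v=[0.0000 0.0000 0.0000]
Step 1: x=[3.0000 5.5000 9.2500] v=[-2.0000 3.0000 -1.5000]
Step 2: x=[1.8750 7.3125 8.3125] v=[-2.2500 3.6250 -1.8750]
Step 3: x=[1.6406 8.0157 7.8750] v=[-0.4688 1.4063 -0.8750]
Step 4: x=[2.5899 7.0899 8.2227] v=[1.8985 -1.8516 0.6954]
Step 5: x=[4.0167 5.3223 9.0372] v=[2.8536 -3.5352 1.6290]
Max displacement = 2.0157

Answer: 2.0157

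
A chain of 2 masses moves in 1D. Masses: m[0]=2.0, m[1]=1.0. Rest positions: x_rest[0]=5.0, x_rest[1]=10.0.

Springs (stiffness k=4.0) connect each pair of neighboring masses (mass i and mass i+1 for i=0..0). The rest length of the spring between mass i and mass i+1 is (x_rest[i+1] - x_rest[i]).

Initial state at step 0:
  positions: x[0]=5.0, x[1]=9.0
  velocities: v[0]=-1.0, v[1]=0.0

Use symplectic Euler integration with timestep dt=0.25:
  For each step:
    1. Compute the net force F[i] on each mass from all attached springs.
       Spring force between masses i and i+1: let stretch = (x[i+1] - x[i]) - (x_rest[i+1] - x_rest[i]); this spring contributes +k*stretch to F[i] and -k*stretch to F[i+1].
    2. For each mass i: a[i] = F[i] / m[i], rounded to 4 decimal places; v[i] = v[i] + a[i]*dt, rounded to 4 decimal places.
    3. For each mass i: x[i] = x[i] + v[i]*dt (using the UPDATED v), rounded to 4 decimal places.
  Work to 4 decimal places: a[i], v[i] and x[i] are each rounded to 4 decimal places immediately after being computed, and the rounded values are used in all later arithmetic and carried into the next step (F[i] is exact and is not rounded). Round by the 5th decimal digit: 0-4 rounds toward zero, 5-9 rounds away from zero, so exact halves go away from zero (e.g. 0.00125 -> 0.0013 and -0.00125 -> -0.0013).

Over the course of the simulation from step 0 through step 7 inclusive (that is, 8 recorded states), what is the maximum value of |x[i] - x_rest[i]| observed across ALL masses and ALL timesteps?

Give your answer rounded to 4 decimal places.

Step 0: x=[5.0000 9.0000] v=[-1.0000 0.0000]
Step 1: x=[4.6250 9.2500] v=[-1.5000 1.0000]
Step 2: x=[4.2031 9.5938] v=[-1.6875 1.3750]
Step 3: x=[3.8301 9.8399] v=[-1.4922 0.9843]
Step 4: x=[3.5833 9.8335] v=[-0.9873 -0.0255]
Step 5: x=[3.4928 9.5146] v=[-0.3622 -1.2757]
Step 6: x=[3.5300 8.9402] v=[0.1487 -2.2975]
Step 7: x=[3.6185 8.2633] v=[0.3538 -2.7077]
Max displacement = 1.7367

Answer: 1.7367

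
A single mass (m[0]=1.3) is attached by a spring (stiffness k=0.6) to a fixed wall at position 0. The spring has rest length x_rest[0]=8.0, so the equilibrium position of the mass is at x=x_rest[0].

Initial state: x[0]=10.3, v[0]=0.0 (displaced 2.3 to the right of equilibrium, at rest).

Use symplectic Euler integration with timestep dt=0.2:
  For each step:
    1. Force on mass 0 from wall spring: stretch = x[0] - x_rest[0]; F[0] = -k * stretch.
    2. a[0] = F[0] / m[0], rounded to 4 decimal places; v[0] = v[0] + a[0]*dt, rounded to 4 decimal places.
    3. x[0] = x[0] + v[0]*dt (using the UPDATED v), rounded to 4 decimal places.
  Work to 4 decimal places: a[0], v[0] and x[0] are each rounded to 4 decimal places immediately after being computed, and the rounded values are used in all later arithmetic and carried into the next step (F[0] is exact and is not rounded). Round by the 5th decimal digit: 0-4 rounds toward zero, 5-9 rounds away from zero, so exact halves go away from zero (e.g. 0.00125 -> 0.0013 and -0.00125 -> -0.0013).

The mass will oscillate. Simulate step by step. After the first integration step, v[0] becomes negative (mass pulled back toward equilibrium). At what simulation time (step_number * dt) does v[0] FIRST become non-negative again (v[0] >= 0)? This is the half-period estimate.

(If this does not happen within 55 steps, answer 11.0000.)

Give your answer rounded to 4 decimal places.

Answer: 4.8000

Derivation:
Step 0: x=[10.3000] v=[0.0000]
Step 1: x=[10.2575] v=[-0.2123]
Step 2: x=[10.1734] v=[-0.4207]
Step 3: x=[10.0491] v=[-0.6213]
Step 4: x=[9.8870] v=[-0.8104]
Step 5: x=[9.6901] v=[-0.9846]
Step 6: x=[9.4620] v=[-1.1406]
Step 7: x=[9.2069] v=[-1.2756]
Step 8: x=[8.9295] v=[-1.3870]
Step 9: x=[8.6349] v=[-1.4728]
Step 10: x=[8.3286] v=[-1.5314]
Step 11: x=[8.0163] v=[-1.5617]
Step 12: x=[7.7037] v=[-1.5632]
Step 13: x=[7.3965] v=[-1.5358]
Step 14: x=[7.1005] v=[-1.4801]
Step 15: x=[6.8211] v=[-1.3971]
Step 16: x=[6.5634] v=[-1.2883]
Step 17: x=[6.3323] v=[-1.1557]
Step 18: x=[6.1319] v=[-1.0018]
Step 19: x=[5.9660] v=[-0.8294]
Step 20: x=[5.8377] v=[-0.6416]
Step 21: x=[5.7493] v=[-0.4420]
Step 22: x=[5.7025] v=[-0.2342]
Step 23: x=[5.6981] v=[-0.0221]
Step 24: x=[5.7362] v=[0.1904]
First v>=0 after going negative at step 24, time=4.8000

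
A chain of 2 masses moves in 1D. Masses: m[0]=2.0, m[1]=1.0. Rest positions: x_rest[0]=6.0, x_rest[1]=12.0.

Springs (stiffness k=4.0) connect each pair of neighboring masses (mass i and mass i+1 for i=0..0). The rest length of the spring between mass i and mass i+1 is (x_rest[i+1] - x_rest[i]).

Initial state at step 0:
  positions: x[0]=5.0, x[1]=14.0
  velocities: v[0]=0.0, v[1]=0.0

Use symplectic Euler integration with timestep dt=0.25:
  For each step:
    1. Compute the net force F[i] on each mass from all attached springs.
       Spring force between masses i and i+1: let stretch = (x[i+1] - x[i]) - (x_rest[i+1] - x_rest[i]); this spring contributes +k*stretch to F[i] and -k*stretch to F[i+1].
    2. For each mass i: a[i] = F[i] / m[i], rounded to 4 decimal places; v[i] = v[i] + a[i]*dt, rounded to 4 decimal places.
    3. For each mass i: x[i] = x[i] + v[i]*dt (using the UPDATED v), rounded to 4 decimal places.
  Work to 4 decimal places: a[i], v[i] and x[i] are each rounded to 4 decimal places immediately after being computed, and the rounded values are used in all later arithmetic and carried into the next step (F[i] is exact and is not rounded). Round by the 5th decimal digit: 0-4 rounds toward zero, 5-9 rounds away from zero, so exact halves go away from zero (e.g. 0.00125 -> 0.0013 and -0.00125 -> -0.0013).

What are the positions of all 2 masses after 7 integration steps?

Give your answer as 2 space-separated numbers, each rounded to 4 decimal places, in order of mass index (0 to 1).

Answer: 6.0470 11.9065

Derivation:
Step 0: x=[5.0000 14.0000] v=[0.0000 0.0000]
Step 1: x=[5.3750 13.2500] v=[1.5000 -3.0000]
Step 2: x=[5.9844 12.0313] v=[2.4375 -4.8750]
Step 3: x=[6.5997 10.8008] v=[2.4610 -4.9219]
Step 4: x=[6.9901 10.0201] v=[1.5616 -3.1230]
Step 5: x=[7.0093 9.9819] v=[0.0766 -0.1530]
Step 6: x=[6.6500 10.7005] v=[-1.4371 2.8744]
Step 7: x=[6.0470 11.9065] v=[-2.4119 4.8239]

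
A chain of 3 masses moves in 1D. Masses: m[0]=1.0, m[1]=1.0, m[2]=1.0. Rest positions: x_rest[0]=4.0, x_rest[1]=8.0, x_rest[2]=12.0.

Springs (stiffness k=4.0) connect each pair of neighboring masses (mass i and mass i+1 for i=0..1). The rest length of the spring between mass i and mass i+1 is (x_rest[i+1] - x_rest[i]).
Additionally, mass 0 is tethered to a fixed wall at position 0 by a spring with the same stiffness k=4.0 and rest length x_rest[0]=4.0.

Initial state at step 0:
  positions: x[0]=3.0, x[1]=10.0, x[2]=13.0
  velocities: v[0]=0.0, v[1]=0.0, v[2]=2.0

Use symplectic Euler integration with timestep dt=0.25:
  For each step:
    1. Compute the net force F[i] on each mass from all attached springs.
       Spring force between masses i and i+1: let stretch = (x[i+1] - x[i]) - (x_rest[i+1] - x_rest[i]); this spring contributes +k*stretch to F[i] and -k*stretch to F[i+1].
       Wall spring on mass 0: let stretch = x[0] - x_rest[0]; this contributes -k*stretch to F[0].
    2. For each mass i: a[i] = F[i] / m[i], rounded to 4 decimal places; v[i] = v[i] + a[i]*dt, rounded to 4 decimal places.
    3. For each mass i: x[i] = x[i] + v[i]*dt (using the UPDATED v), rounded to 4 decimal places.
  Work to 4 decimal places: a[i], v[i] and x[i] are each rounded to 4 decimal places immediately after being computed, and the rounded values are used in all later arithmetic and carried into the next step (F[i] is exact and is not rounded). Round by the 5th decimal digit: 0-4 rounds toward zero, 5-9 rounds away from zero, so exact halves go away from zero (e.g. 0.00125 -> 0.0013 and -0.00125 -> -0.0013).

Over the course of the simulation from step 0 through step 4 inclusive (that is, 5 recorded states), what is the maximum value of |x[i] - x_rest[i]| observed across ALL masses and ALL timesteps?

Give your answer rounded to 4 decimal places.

Step 0: x=[3.0000 10.0000 13.0000] v=[0.0000 0.0000 2.0000]
Step 1: x=[4.0000 9.0000 13.7500] v=[4.0000 -4.0000 3.0000]
Step 2: x=[5.2500 7.9375 14.3125] v=[5.0000 -4.2500 2.2500]
Step 3: x=[5.8594 7.7969 14.2813] v=[2.4375 -0.5625 -0.1250]
Step 4: x=[5.4883 8.7930 13.6290] v=[-1.4844 3.9844 -2.6094]
Max displacement = 2.3125

Answer: 2.3125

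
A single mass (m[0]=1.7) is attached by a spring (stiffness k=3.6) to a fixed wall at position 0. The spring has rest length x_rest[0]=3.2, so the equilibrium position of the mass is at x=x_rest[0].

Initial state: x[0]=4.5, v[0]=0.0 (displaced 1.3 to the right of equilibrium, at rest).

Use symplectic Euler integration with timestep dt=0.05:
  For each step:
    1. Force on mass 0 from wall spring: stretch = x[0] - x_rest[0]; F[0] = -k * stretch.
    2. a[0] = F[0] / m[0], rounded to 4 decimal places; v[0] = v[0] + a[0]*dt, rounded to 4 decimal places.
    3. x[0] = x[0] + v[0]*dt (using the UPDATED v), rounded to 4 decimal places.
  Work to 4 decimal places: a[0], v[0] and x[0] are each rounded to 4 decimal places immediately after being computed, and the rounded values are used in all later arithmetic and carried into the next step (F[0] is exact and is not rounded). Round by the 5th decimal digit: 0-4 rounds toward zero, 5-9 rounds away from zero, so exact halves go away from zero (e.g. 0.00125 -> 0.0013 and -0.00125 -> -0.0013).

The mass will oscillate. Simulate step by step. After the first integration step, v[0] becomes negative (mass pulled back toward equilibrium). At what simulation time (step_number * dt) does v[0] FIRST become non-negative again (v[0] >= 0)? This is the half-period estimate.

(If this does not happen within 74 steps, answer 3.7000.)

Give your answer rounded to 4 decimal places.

Answer: 2.2000

Derivation:
Step 0: x=[4.5000] v=[0.0000]
Step 1: x=[4.4931] v=[-0.1376]
Step 2: x=[4.4794] v=[-0.2745]
Step 3: x=[4.4589] v=[-0.4100]
Step 4: x=[4.4317] v=[-0.5433]
Step 5: x=[4.3980] v=[-0.6737]
Step 6: x=[4.3580] v=[-0.8005]
Step 7: x=[4.3118] v=[-0.9231]
Step 8: x=[4.2598] v=[-1.0408]
Step 9: x=[4.2022] v=[-1.1530]
Step 10: x=[4.1392] v=[-1.2591]
Step 11: x=[4.0713] v=[-1.3585]
Step 12: x=[3.9988] v=[-1.4508]
Step 13: x=[3.9220] v=[-1.5354]
Step 14: x=[3.8414] v=[-1.6118]
Step 15: x=[3.7574] v=[-1.6797]
Step 16: x=[3.6705] v=[-1.7387]
Step 17: x=[3.5811] v=[-1.7885]
Step 18: x=[3.4897] v=[-1.8289]
Step 19: x=[3.3967] v=[-1.8596]
Step 20: x=[3.3027] v=[-1.8804]
Step 21: x=[3.2081] v=[-1.8913]
Step 22: x=[3.1135] v=[-1.8922]
Step 23: x=[3.0194] v=[-1.8830]
Step 24: x=[2.9262] v=[-1.8639]
Step 25: x=[2.8345] v=[-1.8349]
Step 26: x=[2.7447] v=[-1.7962]
Step 27: x=[2.6573] v=[-1.7480]
Step 28: x=[2.5728] v=[-1.6905]
Step 29: x=[2.4916] v=[-1.6241]
Step 30: x=[2.4141] v=[-1.5491]
Step 31: x=[2.3408] v=[-1.4659]
Step 32: x=[2.2721] v=[-1.3749]
Step 33: x=[2.2083] v=[-1.2767]
Step 34: x=[2.1497] v=[-1.1717]
Step 35: x=[2.0967] v=[-1.0605]
Step 36: x=[2.0495] v=[-0.9437]
Step 37: x=[2.0084] v=[-0.8219]
Step 38: x=[1.9736] v=[-0.6957]
Step 39: x=[1.9453] v=[-0.5658]
Step 40: x=[1.9237] v=[-0.4330]
Step 41: x=[1.9088] v=[-0.2979]
Step 42: x=[1.9007] v=[-0.1612]
Step 43: x=[1.8995] v=[-0.0236]
Step 44: x=[1.9052] v=[0.1141]
First v>=0 after going negative at step 44, time=2.2000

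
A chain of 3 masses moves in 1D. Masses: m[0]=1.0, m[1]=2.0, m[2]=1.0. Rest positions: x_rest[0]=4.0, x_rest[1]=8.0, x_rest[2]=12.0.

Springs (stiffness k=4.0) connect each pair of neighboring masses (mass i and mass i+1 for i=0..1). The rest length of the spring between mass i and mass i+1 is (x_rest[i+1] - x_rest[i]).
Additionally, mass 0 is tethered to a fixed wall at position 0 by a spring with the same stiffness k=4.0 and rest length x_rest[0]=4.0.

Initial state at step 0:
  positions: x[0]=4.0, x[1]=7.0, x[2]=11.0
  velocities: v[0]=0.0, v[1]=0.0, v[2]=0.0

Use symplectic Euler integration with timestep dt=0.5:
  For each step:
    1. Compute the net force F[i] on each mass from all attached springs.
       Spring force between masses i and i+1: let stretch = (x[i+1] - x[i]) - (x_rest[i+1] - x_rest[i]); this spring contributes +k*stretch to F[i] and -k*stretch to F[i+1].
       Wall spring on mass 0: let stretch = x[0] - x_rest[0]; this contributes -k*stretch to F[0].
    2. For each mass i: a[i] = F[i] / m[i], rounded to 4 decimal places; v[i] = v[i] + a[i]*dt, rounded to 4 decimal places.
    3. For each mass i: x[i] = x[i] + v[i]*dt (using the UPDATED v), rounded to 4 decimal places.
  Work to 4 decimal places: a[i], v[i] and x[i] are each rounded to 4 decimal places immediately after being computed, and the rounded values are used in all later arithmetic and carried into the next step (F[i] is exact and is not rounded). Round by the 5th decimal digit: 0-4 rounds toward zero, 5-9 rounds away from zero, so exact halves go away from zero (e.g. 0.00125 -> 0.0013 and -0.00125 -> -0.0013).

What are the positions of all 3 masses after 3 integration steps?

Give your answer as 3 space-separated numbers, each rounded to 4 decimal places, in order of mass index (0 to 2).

Step 0: x=[4.0000 7.0000 11.0000] v=[0.0000 0.0000 0.0000]
Step 1: x=[3.0000 7.5000 11.0000] v=[-2.0000 1.0000 0.0000]
Step 2: x=[3.5000 7.5000 11.5000] v=[1.0000 0.0000 1.0000]
Step 3: x=[4.5000 7.5000 12.0000] v=[2.0000 0.0000 1.0000]

Answer: 4.5000 7.5000 12.0000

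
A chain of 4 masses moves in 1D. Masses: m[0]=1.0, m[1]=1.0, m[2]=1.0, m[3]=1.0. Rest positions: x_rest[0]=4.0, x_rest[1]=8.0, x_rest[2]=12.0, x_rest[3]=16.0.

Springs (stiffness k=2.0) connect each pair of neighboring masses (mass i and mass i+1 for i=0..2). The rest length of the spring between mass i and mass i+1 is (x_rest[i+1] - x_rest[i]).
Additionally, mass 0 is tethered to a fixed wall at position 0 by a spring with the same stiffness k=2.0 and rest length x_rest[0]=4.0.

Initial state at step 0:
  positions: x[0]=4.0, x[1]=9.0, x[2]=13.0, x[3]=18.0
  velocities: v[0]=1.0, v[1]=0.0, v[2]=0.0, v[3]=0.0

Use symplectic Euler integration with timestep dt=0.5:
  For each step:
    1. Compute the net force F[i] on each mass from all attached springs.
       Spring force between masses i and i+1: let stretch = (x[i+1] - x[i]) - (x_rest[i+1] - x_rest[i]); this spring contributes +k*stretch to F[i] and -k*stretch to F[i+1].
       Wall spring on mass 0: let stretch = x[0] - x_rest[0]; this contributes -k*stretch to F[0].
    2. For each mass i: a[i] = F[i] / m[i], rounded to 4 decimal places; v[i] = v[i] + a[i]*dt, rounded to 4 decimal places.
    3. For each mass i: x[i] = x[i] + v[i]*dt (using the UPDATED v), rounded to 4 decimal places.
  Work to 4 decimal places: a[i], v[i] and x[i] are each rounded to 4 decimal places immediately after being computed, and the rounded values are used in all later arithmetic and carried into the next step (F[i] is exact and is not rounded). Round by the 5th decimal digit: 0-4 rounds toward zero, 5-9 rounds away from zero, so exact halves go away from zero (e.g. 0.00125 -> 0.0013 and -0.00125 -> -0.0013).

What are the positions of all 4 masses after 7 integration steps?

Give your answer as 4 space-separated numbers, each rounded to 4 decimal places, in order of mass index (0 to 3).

Answer: 3.6641 7.4376 11.6719 16.5079

Derivation:
Step 0: x=[4.0000 9.0000 13.0000 18.0000] v=[1.0000 0.0000 0.0000 0.0000]
Step 1: x=[5.0000 8.5000 13.5000 17.5000] v=[2.0000 -1.0000 1.0000 -1.0000]
Step 2: x=[5.2500 8.7500 13.5000 17.0000] v=[0.5000 0.5000 0.0000 -1.0000]
Step 3: x=[4.6250 9.6250 12.8750 16.7500] v=[-1.2500 1.7500 -1.2500 -0.5000]
Step 4: x=[4.1875 9.6250 12.5625 16.5625] v=[-0.8750 0.0000 -0.6250 -0.3750]
Step 5: x=[4.3750 8.3750 12.7813 16.3750] v=[0.3750 -2.5000 0.4375 -0.3750]
Step 6: x=[4.3750 7.3282 12.5938 16.3907] v=[0.0000 -2.0937 -0.3751 0.0313]
Step 7: x=[3.6641 7.4376 11.6719 16.5079] v=[-1.4218 0.2187 -1.8438 0.2344]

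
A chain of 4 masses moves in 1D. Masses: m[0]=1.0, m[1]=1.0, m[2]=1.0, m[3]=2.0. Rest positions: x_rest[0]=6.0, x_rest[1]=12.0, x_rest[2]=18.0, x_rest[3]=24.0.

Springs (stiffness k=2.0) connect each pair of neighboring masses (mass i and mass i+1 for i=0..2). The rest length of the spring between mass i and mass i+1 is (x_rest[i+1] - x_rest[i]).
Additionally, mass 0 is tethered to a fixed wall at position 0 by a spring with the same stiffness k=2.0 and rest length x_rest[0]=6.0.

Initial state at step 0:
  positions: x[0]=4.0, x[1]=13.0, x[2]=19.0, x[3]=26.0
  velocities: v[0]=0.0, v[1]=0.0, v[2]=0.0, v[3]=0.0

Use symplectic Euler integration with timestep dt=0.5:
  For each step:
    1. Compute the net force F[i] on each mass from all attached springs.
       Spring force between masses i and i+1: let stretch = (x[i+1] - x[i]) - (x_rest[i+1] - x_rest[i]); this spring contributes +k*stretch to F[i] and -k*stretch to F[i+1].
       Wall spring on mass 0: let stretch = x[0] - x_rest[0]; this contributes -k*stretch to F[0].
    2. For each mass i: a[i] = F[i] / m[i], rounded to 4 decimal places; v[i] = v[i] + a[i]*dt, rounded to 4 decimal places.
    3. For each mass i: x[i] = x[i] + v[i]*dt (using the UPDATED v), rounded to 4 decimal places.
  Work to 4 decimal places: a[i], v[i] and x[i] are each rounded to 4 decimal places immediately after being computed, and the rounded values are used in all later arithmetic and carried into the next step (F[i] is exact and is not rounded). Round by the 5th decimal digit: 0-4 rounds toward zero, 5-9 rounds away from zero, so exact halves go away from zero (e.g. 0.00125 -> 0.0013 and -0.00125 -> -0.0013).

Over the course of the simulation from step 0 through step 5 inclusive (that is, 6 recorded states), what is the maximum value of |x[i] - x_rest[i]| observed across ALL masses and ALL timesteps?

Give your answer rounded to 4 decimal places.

Answer: 2.9844

Derivation:
Step 0: x=[4.0000 13.0000 19.0000 26.0000] v=[0.0000 0.0000 0.0000 0.0000]
Step 1: x=[6.5000 11.5000 19.5000 25.7500] v=[5.0000 -3.0000 1.0000 -0.5000]
Step 2: x=[8.2500 11.5000 19.1250 25.4375] v=[3.5000 0.0000 -0.7500 -0.6250]
Step 3: x=[7.5000 13.6875 18.0938 25.0469] v=[-1.5000 4.3750 -2.0625 -0.7813]
Step 4: x=[6.0938 14.9844 18.3360 24.4180] v=[-2.8125 2.5938 0.4843 -1.2579]
Step 5: x=[6.0860 13.5118 19.9434 23.7686] v=[-0.0157 -2.9452 3.2147 -1.2989]
Max displacement = 2.9844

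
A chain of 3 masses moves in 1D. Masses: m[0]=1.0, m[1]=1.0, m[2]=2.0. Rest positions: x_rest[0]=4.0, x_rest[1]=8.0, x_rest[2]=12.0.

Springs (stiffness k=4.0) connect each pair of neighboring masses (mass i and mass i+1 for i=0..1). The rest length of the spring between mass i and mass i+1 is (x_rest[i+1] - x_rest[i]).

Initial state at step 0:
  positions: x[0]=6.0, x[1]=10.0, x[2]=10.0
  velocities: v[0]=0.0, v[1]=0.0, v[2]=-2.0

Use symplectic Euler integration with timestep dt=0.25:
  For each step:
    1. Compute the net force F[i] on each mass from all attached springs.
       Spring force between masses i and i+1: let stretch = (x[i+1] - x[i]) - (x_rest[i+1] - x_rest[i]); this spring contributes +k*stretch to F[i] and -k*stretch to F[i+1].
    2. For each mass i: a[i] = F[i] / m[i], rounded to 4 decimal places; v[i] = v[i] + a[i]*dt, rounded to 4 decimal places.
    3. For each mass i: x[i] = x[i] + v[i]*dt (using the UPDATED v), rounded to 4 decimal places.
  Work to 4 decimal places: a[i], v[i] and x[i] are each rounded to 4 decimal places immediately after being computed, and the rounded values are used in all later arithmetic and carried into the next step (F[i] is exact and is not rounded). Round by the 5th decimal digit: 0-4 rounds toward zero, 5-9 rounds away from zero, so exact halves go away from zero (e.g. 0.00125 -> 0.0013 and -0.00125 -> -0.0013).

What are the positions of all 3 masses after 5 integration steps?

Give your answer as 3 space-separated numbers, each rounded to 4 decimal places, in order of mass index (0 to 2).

Step 0: x=[6.0000 10.0000 10.0000] v=[0.0000 0.0000 -2.0000]
Step 1: x=[6.0000 9.0000 10.0000] v=[0.0000 -4.0000 0.0000]
Step 2: x=[5.7500 7.5000 10.3750] v=[-1.0000 -6.0000 1.5000]
Step 3: x=[4.9375 6.2813 10.8906] v=[-3.2500 -4.8750 2.0625]
Step 4: x=[3.4610 5.8789 11.3301] v=[-5.9062 -1.6095 1.7579]
Step 5: x=[1.5889 6.2349 11.5882] v=[-7.4883 1.4238 1.0323]

Answer: 1.5889 6.2349 11.5882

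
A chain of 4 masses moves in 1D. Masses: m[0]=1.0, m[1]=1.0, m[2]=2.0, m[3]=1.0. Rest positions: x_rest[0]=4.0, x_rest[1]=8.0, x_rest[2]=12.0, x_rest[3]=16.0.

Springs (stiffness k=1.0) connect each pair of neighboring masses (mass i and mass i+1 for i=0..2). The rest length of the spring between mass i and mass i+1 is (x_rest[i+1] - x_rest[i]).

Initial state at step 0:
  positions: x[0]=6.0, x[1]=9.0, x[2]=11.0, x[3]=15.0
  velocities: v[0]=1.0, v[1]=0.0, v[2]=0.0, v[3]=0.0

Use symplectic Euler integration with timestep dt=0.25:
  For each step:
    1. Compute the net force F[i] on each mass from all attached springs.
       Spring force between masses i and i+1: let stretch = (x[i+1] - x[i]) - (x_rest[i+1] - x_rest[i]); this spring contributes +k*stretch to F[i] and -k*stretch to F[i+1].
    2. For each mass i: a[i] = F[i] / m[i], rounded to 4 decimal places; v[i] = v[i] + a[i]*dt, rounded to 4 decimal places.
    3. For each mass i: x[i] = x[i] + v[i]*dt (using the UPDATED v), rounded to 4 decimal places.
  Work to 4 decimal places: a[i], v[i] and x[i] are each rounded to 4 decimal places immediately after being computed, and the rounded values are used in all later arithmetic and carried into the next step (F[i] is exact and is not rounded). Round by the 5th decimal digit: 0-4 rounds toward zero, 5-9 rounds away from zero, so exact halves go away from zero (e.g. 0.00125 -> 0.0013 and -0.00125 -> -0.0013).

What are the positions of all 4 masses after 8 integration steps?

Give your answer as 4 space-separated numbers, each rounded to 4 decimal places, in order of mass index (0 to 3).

Step 0: x=[6.0000 9.0000 11.0000 15.0000] v=[1.0000 0.0000 0.0000 0.0000]
Step 1: x=[6.1875 8.9375 11.0625 15.0000] v=[0.7500 -0.2500 0.2500 0.0000]
Step 2: x=[6.2969 8.8359 11.1817 15.0039] v=[0.4375 -0.4063 0.4766 0.0156]
Step 3: x=[6.3150 8.7223 11.3470 15.0189] v=[0.0723 -0.4546 0.6612 0.0601]
Step 4: x=[6.2335 8.6222 11.5450 15.0544] v=[-0.3259 -0.4003 0.7921 0.1421]
Step 5: x=[6.0513 8.5555 11.7614 15.1206] v=[-0.7287 -0.2668 0.8654 0.2648]
Step 6: x=[5.7756 8.5327 11.9826 15.2269] v=[-1.1027 -0.0914 0.8846 0.4250]
Step 7: x=[5.4223 8.5532 12.1973 15.3804] v=[-1.4134 0.0818 0.8589 0.6139]
Step 8: x=[5.0146 8.6057 12.3976 15.5849] v=[-1.6307 0.2101 0.8013 0.8181]

Answer: 5.0146 8.6057 12.3976 15.5849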